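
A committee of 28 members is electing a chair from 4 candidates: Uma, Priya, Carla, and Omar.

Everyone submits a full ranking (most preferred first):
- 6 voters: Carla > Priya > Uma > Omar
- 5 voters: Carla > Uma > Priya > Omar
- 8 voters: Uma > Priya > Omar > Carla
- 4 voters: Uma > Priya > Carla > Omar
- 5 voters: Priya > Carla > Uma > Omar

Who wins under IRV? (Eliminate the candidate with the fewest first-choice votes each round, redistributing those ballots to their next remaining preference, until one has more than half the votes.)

Round 1: Uma 12, Priya 5, Carla 11, Omar 0. Omar eliminated.
Round 2: Uma 12, Priya 5, Carla 11. Priya eliminated.
Round 3: Uma 12, Carla 16. Carla has a majority (≥15).

Carla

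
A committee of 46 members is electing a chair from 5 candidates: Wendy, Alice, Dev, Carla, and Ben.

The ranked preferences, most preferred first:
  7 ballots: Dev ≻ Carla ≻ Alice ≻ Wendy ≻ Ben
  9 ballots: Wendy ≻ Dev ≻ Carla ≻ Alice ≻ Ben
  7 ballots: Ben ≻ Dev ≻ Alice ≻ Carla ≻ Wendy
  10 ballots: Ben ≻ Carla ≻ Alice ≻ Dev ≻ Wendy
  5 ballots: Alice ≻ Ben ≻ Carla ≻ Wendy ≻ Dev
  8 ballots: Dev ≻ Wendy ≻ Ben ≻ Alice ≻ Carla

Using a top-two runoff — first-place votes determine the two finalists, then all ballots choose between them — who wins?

Dev

Round 1 first-place votes: Wendy 9, Alice 5, Dev 15, Carla 0, Ben 17. Ben and Dev advance.
Runoff: Ben is ranked above Dev on 22 ballots, Dev above Ben on 24.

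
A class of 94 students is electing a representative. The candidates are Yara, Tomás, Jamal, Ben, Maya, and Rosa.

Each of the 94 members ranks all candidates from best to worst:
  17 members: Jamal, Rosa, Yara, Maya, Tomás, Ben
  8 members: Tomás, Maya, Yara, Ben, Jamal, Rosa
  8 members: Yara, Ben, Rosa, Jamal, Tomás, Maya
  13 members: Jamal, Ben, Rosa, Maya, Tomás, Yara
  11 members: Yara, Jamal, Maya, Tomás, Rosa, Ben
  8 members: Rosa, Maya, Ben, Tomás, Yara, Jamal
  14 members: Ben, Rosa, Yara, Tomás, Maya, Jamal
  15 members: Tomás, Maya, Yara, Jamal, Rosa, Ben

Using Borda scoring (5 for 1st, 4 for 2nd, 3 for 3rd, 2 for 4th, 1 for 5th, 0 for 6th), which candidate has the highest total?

Yara

Yara: 17×3 + 8×3 + 8×5 + 13×0 + 11×5 + 8×1 + 14×3 + 15×3 = 265
Tomás: 17×1 + 8×5 + 8×1 + 13×1 + 11×2 + 8×2 + 14×2 + 15×5 = 219
Jamal: 17×5 + 8×1 + 8×2 + 13×5 + 11×4 + 8×0 + 14×0 + 15×2 = 248
Ben: 17×0 + 8×2 + 8×4 + 13×4 + 11×0 + 8×3 + 14×5 + 15×0 = 194
Maya: 17×2 + 8×4 + 8×0 + 13×2 + 11×3 + 8×4 + 14×1 + 15×4 = 231
Rosa: 17×4 + 8×0 + 8×3 + 13×3 + 11×1 + 8×5 + 14×4 + 15×1 = 253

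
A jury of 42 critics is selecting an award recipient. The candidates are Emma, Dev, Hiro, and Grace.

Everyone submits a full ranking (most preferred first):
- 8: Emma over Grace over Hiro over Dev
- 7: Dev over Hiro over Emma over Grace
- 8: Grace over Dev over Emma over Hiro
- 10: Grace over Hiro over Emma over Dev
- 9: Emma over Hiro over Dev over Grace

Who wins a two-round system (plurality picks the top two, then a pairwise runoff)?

Round 1 first-place votes: Emma 17, Dev 7, Hiro 0, Grace 18. Grace and Emma advance.
Runoff: Grace is ranked above Emma on 18 ballots, Emma above Grace on 24.

Emma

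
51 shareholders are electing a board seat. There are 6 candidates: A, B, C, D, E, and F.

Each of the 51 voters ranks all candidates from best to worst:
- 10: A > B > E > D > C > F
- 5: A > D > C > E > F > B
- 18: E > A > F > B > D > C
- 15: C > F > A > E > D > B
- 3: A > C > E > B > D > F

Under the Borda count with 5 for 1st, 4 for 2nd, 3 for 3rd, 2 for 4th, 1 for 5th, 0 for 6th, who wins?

A

A: 10×5 + 5×5 + 18×4 + 15×3 + 3×5 = 207
B: 10×4 + 5×0 + 18×2 + 15×0 + 3×2 = 82
C: 10×1 + 5×3 + 18×0 + 15×5 + 3×4 = 112
D: 10×2 + 5×4 + 18×1 + 15×1 + 3×1 = 76
E: 10×3 + 5×2 + 18×5 + 15×2 + 3×3 = 169
F: 10×0 + 5×1 + 18×3 + 15×4 + 3×0 = 119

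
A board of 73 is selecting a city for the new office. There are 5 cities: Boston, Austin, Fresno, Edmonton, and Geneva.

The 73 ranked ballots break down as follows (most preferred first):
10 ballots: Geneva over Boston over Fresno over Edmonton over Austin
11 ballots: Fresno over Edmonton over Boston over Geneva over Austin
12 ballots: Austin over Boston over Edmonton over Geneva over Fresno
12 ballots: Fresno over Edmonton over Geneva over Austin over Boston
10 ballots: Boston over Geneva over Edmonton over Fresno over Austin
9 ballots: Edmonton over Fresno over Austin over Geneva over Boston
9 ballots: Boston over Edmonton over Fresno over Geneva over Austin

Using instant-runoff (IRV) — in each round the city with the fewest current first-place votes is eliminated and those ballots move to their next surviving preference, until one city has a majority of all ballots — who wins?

Boston

Round 1: Boston 19, Austin 12, Fresno 23, Edmonton 9, Geneva 10. Edmonton eliminated.
Round 2: Boston 19, Austin 12, Fresno 32, Geneva 10. Geneva eliminated.
Round 3: Boston 29, Austin 12, Fresno 32. Austin eliminated.
Round 4: Boston 41, Fresno 32. Boston has a majority (≥37).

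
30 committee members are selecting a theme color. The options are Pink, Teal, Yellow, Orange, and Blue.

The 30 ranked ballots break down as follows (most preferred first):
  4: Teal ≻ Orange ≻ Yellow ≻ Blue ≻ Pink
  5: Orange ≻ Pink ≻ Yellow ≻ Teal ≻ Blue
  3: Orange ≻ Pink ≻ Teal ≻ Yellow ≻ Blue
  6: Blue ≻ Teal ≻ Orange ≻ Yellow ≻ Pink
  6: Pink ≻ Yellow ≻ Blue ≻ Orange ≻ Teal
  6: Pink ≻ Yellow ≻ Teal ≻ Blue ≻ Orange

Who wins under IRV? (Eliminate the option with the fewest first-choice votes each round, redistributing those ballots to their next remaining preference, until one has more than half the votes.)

Round 1: Pink 12, Teal 4, Yellow 0, Orange 8, Blue 6. Yellow eliminated.
Round 2: Pink 12, Teal 4, Orange 8, Blue 6. Teal eliminated.
Round 3: Pink 12, Orange 12, Blue 6. Blue eliminated.
Round 4: Pink 12, Orange 18. Orange has a majority (≥16).

Orange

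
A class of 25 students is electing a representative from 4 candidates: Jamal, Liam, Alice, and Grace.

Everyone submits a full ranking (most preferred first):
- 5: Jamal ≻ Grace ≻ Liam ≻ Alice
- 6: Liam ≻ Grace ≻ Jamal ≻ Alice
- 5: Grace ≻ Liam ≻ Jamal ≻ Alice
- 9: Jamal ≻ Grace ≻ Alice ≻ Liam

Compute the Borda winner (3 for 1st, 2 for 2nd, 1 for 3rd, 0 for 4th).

Grace

Jamal: 5×3 + 6×1 + 5×1 + 9×3 = 53
Liam: 5×1 + 6×3 + 5×2 + 9×0 = 33
Alice: 5×0 + 6×0 + 5×0 + 9×1 = 9
Grace: 5×2 + 6×2 + 5×3 + 9×2 = 55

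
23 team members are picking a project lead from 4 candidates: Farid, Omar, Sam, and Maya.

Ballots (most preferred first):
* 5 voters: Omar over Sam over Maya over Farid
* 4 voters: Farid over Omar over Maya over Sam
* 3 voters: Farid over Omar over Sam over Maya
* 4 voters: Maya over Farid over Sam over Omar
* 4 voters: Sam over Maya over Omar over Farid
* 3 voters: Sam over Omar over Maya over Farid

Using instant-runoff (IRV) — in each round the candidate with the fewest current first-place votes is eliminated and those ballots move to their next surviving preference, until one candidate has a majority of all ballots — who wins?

Round 1: Farid 7, Omar 5, Sam 7, Maya 4. Maya eliminated.
Round 2: Farid 11, Omar 5, Sam 7. Omar eliminated.
Round 3: Farid 11, Sam 12. Sam has a majority (≥12).

Sam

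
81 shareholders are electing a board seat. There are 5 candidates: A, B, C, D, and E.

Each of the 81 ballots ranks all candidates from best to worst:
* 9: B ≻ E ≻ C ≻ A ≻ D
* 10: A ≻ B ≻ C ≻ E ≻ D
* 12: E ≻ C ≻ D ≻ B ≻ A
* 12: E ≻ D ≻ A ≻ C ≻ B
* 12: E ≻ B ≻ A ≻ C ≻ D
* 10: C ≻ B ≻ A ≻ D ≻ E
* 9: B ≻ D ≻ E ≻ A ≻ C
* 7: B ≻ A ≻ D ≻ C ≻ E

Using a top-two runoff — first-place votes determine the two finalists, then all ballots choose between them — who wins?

B

Round 1 first-place votes: A 10, B 25, C 10, D 0, E 36. E and B advance.
Runoff: E is ranked above B on 36 ballots, B above E on 45.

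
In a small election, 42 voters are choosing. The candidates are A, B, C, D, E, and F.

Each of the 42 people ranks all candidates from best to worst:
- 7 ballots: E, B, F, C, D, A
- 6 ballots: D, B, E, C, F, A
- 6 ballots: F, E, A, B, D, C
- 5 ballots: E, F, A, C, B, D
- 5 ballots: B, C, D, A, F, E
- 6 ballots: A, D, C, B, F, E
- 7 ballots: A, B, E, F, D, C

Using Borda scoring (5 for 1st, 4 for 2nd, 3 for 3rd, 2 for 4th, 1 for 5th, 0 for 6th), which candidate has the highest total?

A: 7×0 + 6×0 + 6×3 + 5×3 + 5×2 + 6×5 + 7×5 = 108
B: 7×4 + 6×4 + 6×2 + 5×1 + 5×5 + 6×2 + 7×4 = 134
C: 7×2 + 6×2 + 6×0 + 5×2 + 5×4 + 6×3 + 7×0 = 74
D: 7×1 + 6×5 + 6×1 + 5×0 + 5×3 + 6×4 + 7×1 = 89
E: 7×5 + 6×3 + 6×4 + 5×5 + 5×0 + 6×0 + 7×3 = 123
F: 7×3 + 6×1 + 6×5 + 5×4 + 5×1 + 6×1 + 7×2 = 102

B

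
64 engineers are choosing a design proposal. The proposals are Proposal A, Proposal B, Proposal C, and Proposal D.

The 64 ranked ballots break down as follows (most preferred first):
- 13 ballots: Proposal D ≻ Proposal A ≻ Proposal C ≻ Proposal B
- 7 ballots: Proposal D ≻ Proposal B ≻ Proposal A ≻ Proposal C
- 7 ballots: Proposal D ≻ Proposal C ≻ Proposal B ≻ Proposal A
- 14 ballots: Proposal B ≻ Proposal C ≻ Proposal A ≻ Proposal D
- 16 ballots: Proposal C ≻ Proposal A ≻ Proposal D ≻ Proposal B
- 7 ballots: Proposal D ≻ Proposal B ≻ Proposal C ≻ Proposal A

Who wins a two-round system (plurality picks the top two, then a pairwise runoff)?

Round 1 first-place votes: Proposal A 0, Proposal B 14, Proposal C 16, Proposal D 34. Proposal D and Proposal C advance.
Runoff: Proposal D is ranked above Proposal C on 34 ballots, Proposal C above Proposal D on 30.

Proposal D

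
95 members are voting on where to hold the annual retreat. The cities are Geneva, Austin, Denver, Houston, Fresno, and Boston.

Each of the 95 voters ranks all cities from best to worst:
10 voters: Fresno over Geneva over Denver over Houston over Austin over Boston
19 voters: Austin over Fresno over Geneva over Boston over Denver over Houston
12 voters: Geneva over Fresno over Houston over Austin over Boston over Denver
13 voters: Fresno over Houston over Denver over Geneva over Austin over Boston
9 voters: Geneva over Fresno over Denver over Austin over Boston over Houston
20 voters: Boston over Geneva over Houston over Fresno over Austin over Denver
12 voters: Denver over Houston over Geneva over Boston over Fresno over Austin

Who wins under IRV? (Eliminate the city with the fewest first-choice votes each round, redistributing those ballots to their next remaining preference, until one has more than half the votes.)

Round 1: Geneva 21, Austin 19, Denver 12, Houston 0, Fresno 23, Boston 20. Houston eliminated.
Round 2: Geneva 21, Austin 19, Denver 12, Fresno 23, Boston 20. Denver eliminated.
Round 3: Geneva 33, Austin 19, Fresno 23, Boston 20. Austin eliminated.
Round 4: Geneva 33, Fresno 42, Boston 20. Boston eliminated.
Round 5: Geneva 53, Fresno 42. Geneva has a majority (≥48).

Geneva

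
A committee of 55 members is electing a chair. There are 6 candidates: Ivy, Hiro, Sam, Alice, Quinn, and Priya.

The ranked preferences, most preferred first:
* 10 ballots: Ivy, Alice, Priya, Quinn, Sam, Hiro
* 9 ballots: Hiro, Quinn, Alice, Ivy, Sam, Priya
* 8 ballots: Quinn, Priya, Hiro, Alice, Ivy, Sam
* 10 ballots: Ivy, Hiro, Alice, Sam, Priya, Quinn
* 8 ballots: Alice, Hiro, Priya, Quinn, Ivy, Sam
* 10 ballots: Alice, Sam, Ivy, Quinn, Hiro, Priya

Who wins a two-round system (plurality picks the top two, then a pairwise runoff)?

Alice

Round 1 first-place votes: Ivy 20, Hiro 9, Sam 0, Alice 18, Quinn 8, Priya 0. Ivy and Alice advance.
Runoff: Ivy is ranked above Alice on 20 ballots, Alice above Ivy on 35.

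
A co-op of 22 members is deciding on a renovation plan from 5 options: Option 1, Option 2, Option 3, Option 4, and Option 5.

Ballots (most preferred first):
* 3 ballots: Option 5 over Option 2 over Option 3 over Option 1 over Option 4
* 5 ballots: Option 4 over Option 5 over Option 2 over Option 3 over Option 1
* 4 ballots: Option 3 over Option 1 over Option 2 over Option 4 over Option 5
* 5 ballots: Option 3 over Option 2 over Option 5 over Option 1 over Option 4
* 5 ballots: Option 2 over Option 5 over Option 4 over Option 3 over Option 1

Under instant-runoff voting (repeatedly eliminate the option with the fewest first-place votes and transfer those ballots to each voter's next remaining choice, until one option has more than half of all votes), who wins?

Option 2

Round 1: Option 1 0, Option 2 5, Option 3 9, Option 4 5, Option 5 3. Option 1 eliminated.
Round 2: Option 2 5, Option 3 9, Option 4 5, Option 5 3. Option 5 eliminated.
Round 3: Option 2 8, Option 3 9, Option 4 5. Option 4 eliminated.
Round 4: Option 2 13, Option 3 9. Option 2 has a majority (≥12).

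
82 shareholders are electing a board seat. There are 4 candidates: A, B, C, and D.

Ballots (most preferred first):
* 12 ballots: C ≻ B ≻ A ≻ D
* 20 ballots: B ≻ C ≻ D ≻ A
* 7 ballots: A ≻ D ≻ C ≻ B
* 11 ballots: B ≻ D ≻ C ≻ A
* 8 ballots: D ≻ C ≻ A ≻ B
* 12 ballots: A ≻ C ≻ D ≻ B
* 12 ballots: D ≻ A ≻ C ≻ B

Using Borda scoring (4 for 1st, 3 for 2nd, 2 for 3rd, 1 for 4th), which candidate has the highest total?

A: 12×2 + 20×1 + 7×4 + 11×1 + 8×2 + 12×4 + 12×3 = 183
B: 12×3 + 20×4 + 7×1 + 11×4 + 8×1 + 12×1 + 12×1 = 199
C: 12×4 + 20×3 + 7×2 + 11×2 + 8×3 + 12×3 + 12×2 = 228
D: 12×1 + 20×2 + 7×3 + 11×3 + 8×4 + 12×2 + 12×4 = 210

C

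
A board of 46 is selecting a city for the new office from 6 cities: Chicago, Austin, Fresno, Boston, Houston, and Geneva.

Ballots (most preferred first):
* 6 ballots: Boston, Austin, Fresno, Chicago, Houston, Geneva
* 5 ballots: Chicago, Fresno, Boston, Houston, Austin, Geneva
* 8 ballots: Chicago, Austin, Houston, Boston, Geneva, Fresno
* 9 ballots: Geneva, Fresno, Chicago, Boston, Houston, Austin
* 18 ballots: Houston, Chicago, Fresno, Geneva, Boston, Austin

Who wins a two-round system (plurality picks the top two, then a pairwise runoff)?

Round 1 first-place votes: Chicago 13, Austin 0, Fresno 0, Boston 6, Houston 18, Geneva 9. Houston and Chicago advance.
Runoff: Houston is ranked above Chicago on 18 ballots, Chicago above Houston on 28.

Chicago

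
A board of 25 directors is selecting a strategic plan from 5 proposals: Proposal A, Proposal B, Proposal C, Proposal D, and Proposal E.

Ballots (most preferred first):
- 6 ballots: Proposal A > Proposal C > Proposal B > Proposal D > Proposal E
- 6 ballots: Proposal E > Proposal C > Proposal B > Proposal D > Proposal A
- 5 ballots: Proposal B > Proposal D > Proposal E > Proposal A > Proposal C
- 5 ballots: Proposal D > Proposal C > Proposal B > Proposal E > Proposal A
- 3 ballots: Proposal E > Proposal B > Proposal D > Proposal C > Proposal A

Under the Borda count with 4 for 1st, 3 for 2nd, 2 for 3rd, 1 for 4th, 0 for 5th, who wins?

Proposal B

Proposal A: 6×4 + 6×0 + 5×1 + 5×0 + 3×0 = 29
Proposal B: 6×2 + 6×2 + 5×4 + 5×2 + 3×3 = 63
Proposal C: 6×3 + 6×3 + 5×0 + 5×3 + 3×1 = 54
Proposal D: 6×1 + 6×1 + 5×3 + 5×4 + 3×2 = 53
Proposal E: 6×0 + 6×4 + 5×2 + 5×1 + 3×4 = 51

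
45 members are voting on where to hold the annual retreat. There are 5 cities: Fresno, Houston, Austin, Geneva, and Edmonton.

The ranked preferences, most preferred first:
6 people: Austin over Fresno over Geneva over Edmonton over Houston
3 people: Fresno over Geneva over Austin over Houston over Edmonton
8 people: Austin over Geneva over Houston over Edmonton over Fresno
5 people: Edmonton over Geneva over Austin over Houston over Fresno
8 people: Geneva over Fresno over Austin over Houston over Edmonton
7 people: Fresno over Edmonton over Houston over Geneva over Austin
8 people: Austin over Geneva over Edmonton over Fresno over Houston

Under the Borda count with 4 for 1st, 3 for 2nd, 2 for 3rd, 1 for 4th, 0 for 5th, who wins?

Fresno: 6×3 + 3×4 + 8×0 + 5×0 + 8×3 + 7×4 + 8×1 = 90
Houston: 6×0 + 3×1 + 8×2 + 5×1 + 8×1 + 7×2 + 8×0 = 46
Austin: 6×4 + 3×2 + 8×4 + 5×2 + 8×2 + 7×0 + 8×4 = 120
Geneva: 6×2 + 3×3 + 8×3 + 5×3 + 8×4 + 7×1 + 8×3 = 123
Edmonton: 6×1 + 3×0 + 8×1 + 5×4 + 8×0 + 7×3 + 8×2 = 71

Geneva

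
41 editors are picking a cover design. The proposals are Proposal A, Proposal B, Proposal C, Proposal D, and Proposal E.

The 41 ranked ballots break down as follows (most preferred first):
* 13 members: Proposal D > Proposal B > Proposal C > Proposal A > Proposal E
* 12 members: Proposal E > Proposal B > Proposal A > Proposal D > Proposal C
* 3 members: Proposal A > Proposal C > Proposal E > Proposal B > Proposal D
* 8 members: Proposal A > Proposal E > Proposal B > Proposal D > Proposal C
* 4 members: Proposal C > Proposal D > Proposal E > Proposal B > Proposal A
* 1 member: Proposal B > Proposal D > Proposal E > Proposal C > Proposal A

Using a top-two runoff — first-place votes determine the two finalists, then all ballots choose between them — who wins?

Round 1 first-place votes: Proposal A 11, Proposal B 1, Proposal C 4, Proposal D 13, Proposal E 12. Proposal D and Proposal E advance.
Runoff: Proposal D is ranked above Proposal E on 18 ballots, Proposal E above Proposal D on 23.

Proposal E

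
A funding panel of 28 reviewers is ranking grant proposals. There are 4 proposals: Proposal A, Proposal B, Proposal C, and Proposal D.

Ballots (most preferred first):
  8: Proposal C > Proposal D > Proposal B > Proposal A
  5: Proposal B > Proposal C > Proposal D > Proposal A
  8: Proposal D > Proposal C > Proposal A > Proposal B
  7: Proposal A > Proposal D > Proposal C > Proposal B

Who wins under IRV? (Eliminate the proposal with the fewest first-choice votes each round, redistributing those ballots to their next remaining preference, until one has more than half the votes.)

Round 1: Proposal A 7, Proposal B 5, Proposal C 8, Proposal D 8. Proposal B eliminated.
Round 2: Proposal A 7, Proposal C 13, Proposal D 8. Proposal A eliminated.
Round 3: Proposal C 13, Proposal D 15. Proposal D has a majority (≥15).

Proposal D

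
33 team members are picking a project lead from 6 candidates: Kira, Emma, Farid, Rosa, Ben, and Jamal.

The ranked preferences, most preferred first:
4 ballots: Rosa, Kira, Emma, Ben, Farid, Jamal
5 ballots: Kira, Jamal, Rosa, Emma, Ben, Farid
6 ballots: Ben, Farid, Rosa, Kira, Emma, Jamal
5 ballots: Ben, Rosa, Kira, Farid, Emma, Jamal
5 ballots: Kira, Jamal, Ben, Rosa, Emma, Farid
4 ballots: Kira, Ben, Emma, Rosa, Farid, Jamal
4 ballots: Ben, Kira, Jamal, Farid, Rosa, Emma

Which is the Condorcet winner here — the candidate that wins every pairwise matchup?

Kira

Kira vs Emma: 33–0
Kira vs Farid: 27–6
Kira vs Rosa: 18–15
Kira vs Ben: 18–15
Kira vs Jamal: 33–0
Kira beats every other candidate.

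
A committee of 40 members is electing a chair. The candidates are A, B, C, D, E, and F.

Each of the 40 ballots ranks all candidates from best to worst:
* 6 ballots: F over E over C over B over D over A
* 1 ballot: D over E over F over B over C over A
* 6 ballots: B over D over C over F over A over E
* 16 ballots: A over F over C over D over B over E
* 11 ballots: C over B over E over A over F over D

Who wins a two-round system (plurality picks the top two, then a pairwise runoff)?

C

Round 1 first-place votes: A 16, B 6, C 11, D 1, E 0, F 6. A and C advance.
Runoff: A is ranked above C on 16 ballots, C above A on 24.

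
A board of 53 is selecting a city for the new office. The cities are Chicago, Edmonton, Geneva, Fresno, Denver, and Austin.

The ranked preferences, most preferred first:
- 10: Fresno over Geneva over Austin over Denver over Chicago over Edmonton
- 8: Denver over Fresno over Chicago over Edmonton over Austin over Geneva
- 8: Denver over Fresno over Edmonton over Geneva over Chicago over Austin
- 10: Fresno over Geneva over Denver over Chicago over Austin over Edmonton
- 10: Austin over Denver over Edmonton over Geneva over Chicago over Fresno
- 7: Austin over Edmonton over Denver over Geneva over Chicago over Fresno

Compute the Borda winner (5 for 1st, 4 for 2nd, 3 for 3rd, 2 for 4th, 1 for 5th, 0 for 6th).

Denver

Chicago: 10×1 + 8×3 + 8×1 + 10×2 + 10×1 + 7×1 = 79
Edmonton: 10×0 + 8×2 + 8×3 + 10×0 + 10×3 + 7×4 = 98
Geneva: 10×4 + 8×0 + 8×2 + 10×4 + 10×2 + 7×2 = 130
Fresno: 10×5 + 8×4 + 8×4 + 10×5 + 10×0 + 7×0 = 164
Denver: 10×2 + 8×5 + 8×5 + 10×3 + 10×4 + 7×3 = 191
Austin: 10×3 + 8×1 + 8×0 + 10×1 + 10×5 + 7×5 = 133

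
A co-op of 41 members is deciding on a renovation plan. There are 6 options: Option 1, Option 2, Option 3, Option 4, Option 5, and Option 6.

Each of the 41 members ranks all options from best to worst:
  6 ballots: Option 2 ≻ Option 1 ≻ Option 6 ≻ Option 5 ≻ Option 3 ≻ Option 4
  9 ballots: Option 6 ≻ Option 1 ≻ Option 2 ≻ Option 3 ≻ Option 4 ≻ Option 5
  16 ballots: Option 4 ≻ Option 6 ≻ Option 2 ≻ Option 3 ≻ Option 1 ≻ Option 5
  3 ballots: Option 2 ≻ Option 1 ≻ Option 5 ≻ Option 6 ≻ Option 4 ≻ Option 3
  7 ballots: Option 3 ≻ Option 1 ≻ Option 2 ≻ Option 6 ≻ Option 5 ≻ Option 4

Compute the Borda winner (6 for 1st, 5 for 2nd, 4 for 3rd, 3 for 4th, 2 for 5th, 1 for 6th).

Option 1: 6×5 + 9×5 + 16×2 + 3×5 + 7×5 = 157
Option 2: 6×6 + 9×4 + 16×4 + 3×6 + 7×4 = 182
Option 3: 6×2 + 9×3 + 16×3 + 3×1 + 7×6 = 132
Option 4: 6×1 + 9×2 + 16×6 + 3×2 + 7×1 = 133
Option 5: 6×3 + 9×1 + 16×1 + 3×4 + 7×2 = 69
Option 6: 6×4 + 9×6 + 16×5 + 3×3 + 7×3 = 188

Option 6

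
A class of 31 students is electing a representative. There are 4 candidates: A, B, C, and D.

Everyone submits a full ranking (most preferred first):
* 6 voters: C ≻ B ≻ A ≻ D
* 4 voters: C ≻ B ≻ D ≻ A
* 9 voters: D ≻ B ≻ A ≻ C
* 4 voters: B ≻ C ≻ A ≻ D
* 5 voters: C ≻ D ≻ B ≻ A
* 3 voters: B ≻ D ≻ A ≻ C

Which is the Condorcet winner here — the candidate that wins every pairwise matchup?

B vs A: 31–0
B vs C: 16–15
B vs D: 17–14
B beats every other candidate.

B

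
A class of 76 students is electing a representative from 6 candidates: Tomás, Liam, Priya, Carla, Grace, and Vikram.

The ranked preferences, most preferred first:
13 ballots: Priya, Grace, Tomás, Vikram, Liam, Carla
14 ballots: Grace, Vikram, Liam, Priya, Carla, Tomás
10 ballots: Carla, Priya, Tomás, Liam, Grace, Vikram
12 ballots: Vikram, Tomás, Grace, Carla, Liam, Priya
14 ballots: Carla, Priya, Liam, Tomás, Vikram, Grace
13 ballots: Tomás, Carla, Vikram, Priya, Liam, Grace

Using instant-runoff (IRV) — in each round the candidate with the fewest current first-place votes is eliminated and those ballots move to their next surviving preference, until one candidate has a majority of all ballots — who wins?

Round 1: Tomás 13, Liam 0, Priya 13, Carla 24, Grace 14, Vikram 12. Liam eliminated.
Round 2: Tomás 13, Priya 13, Carla 24, Grace 14, Vikram 12. Vikram eliminated.
Round 3: Tomás 25, Priya 13, Carla 24, Grace 14. Priya eliminated.
Round 4: Tomás 25, Carla 24, Grace 27. Carla eliminated.
Round 5: Tomás 49, Grace 27. Tomás has a majority (≥39).

Tomás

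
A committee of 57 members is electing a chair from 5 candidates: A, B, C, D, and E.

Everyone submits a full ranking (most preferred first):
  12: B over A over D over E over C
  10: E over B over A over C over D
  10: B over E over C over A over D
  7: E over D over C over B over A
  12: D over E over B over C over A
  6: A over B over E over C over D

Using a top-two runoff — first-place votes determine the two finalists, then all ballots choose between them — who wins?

Round 1 first-place votes: A 6, B 22, C 0, D 12, E 17. B and E advance.
Runoff: B is ranked above E on 28 ballots, E above B on 29.

E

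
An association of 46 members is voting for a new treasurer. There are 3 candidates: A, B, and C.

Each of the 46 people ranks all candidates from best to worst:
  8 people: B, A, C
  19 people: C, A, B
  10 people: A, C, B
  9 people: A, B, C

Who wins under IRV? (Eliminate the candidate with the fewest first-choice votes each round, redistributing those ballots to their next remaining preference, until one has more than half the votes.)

A

Round 1: A 19, B 8, C 19. B eliminated.
Round 2: A 27, C 19. A has a majority (≥24).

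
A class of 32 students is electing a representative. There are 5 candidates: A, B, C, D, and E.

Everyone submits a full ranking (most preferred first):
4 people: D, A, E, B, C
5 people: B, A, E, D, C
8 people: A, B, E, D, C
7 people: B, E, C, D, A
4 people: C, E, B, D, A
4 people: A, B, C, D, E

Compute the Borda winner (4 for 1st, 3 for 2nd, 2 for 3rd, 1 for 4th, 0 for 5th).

B

A: 4×3 + 5×3 + 8×4 + 7×0 + 4×0 + 4×4 = 75
B: 4×1 + 5×4 + 8×3 + 7×4 + 4×2 + 4×3 = 96
C: 4×0 + 5×0 + 8×0 + 7×2 + 4×4 + 4×2 = 38
D: 4×4 + 5×1 + 8×1 + 7×1 + 4×1 + 4×1 = 44
E: 4×2 + 5×2 + 8×2 + 7×3 + 4×3 + 4×0 = 67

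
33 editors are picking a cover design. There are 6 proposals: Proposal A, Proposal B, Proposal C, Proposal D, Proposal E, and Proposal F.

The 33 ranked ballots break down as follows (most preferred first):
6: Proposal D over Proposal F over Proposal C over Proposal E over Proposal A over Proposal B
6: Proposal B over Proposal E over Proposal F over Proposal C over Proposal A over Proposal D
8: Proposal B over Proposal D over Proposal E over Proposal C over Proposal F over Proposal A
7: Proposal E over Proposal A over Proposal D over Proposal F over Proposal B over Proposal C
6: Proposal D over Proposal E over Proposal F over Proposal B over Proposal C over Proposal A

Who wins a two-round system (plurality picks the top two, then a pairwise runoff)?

Round 1 first-place votes: Proposal A 0, Proposal B 14, Proposal C 0, Proposal D 12, Proposal E 7, Proposal F 0. Proposal B and Proposal D advance.
Runoff: Proposal B is ranked above Proposal D on 14 ballots, Proposal D above Proposal B on 19.

Proposal D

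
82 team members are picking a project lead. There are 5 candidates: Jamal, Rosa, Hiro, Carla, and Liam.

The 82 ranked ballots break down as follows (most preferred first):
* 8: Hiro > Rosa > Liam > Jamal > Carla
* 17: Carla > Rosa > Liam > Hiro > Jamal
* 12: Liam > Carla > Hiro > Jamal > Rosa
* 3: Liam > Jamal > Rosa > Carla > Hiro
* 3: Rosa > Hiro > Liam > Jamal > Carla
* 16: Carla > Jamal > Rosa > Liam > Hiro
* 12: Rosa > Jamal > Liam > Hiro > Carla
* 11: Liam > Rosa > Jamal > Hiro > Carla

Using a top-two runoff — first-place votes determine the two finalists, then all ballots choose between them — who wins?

Liam

Round 1 first-place votes: Jamal 0, Rosa 15, Hiro 8, Carla 33, Liam 26. Carla and Liam advance.
Runoff: Carla is ranked above Liam on 33 ballots, Liam above Carla on 49.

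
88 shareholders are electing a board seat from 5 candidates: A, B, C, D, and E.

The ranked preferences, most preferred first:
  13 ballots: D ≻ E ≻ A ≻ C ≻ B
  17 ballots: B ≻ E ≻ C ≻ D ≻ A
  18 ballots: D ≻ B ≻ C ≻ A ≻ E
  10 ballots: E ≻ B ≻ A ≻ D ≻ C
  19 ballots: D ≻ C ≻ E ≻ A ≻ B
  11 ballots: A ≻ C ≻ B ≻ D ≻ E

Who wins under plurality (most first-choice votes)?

D

First-place votes: A 11, B 17, C 0, D 50, E 10.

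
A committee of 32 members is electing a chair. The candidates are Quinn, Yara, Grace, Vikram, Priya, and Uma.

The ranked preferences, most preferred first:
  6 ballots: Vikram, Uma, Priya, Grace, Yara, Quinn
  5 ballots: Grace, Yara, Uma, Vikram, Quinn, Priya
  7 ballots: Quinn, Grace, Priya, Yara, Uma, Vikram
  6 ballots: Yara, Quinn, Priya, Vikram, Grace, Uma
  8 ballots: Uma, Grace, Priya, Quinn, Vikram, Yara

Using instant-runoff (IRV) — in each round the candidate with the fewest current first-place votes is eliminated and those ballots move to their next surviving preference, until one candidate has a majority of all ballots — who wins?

Round 1: Quinn 7, Yara 6, Grace 5, Vikram 6, Priya 0, Uma 8. Priya eliminated.
Round 2: Quinn 7, Yara 6, Grace 5, Vikram 6, Uma 8. Grace eliminated.
Round 3: Quinn 7, Yara 11, Vikram 6, Uma 8. Vikram eliminated.
Round 4: Quinn 7, Yara 11, Uma 14. Quinn eliminated.
Round 5: Yara 18, Uma 14. Yara has a majority (≥17).

Yara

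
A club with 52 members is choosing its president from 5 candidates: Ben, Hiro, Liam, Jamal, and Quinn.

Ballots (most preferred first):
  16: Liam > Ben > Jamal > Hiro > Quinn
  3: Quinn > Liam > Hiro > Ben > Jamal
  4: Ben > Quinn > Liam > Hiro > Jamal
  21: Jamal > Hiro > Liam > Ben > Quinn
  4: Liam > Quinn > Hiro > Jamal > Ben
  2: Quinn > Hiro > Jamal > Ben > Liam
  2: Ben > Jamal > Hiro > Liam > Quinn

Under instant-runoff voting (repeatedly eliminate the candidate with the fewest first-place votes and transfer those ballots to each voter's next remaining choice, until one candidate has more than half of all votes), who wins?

Round 1: Ben 6, Hiro 0, Liam 20, Jamal 21, Quinn 5. Hiro eliminated.
Round 2: Ben 6, Liam 20, Jamal 21, Quinn 5. Quinn eliminated.
Round 3: Ben 6, Liam 23, Jamal 23. Ben eliminated.
Round 4: Liam 27, Jamal 25. Liam has a majority (≥27).

Liam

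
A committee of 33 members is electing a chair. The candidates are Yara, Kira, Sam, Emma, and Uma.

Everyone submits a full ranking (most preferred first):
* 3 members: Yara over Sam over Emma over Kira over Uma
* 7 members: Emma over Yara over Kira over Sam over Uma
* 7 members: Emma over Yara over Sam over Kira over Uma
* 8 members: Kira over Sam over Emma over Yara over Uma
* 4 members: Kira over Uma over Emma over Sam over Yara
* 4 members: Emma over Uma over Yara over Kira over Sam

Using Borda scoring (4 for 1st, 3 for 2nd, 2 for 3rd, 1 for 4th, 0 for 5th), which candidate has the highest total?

Yara: 3×4 + 7×3 + 7×3 + 8×1 + 4×0 + 4×2 = 70
Kira: 3×1 + 7×2 + 7×1 + 8×4 + 4×4 + 4×1 = 76
Sam: 3×3 + 7×1 + 7×2 + 8×3 + 4×1 + 4×0 = 58
Emma: 3×2 + 7×4 + 7×4 + 8×2 + 4×2 + 4×4 = 102
Uma: 3×0 + 7×0 + 7×0 + 8×0 + 4×3 + 4×3 = 24

Emma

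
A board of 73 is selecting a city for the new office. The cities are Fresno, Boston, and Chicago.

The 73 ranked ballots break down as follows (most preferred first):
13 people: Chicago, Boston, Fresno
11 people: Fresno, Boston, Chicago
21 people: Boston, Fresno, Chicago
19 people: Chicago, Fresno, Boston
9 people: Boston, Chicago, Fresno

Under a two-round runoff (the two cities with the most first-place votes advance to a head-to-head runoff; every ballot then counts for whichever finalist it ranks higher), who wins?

Boston

Round 1 first-place votes: Fresno 11, Boston 30, Chicago 32. Chicago and Boston advance.
Runoff: Chicago is ranked above Boston on 32 ballots, Boston above Chicago on 41.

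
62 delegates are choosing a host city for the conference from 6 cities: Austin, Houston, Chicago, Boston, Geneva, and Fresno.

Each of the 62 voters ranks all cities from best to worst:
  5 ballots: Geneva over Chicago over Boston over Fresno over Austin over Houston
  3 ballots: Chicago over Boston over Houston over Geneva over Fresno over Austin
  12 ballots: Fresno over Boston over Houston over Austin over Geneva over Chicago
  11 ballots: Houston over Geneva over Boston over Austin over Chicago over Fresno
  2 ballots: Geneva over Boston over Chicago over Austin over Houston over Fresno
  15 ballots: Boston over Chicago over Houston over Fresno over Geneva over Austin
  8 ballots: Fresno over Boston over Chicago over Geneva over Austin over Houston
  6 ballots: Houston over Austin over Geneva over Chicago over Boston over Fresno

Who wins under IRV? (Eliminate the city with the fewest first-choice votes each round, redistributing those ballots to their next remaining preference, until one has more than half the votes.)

Boston

Round 1: Austin 0, Houston 17, Chicago 3, Boston 15, Geneva 7, Fresno 20. Austin eliminated.
Round 2: Houston 17, Chicago 3, Boston 15, Geneva 7, Fresno 20. Chicago eliminated.
Round 3: Houston 17, Boston 18, Geneva 7, Fresno 20. Geneva eliminated.
Round 4: Houston 17, Boston 25, Fresno 20. Houston eliminated.
Round 5: Boston 42, Fresno 20. Boston has a majority (≥32).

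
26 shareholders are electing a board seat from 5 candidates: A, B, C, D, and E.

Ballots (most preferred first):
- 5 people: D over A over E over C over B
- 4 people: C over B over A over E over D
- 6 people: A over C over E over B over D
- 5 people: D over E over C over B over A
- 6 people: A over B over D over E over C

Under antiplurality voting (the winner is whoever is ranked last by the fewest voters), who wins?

E

Last-place votes: A 5, B 5, C 6, D 10, E 0.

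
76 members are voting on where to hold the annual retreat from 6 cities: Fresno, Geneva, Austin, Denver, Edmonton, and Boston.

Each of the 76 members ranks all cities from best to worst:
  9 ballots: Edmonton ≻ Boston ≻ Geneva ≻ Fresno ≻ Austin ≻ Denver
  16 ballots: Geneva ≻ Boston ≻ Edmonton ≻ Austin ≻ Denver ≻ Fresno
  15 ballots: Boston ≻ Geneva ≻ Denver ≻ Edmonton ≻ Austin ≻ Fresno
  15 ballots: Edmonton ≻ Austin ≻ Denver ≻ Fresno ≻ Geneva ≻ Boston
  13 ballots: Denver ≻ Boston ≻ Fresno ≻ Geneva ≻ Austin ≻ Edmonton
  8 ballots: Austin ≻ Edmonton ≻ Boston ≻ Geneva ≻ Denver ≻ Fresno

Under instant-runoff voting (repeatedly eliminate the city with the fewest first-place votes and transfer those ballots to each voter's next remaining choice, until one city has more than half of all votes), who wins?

Round 1: Fresno 0, Geneva 16, Austin 8, Denver 13, Edmonton 24, Boston 15. Fresno eliminated.
Round 2: Geneva 16, Austin 8, Denver 13, Edmonton 24, Boston 15. Austin eliminated.
Round 3: Geneva 16, Denver 13, Edmonton 32, Boston 15. Denver eliminated.
Round 4: Geneva 16, Edmonton 32, Boston 28. Geneva eliminated.
Round 5: Edmonton 32, Boston 44. Boston has a majority (≥39).

Boston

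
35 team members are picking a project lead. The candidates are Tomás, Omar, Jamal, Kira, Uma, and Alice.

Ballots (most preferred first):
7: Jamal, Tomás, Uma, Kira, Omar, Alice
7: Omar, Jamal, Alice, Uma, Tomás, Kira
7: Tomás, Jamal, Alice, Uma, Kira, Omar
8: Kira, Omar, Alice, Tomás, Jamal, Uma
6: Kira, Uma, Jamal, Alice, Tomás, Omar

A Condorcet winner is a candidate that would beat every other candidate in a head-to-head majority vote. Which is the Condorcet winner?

Jamal

Jamal vs Tomás: 20–15
Jamal vs Omar: 20–15
Jamal vs Kira: 21–14
Jamal vs Uma: 29–6
Jamal vs Alice: 27–8
Jamal beats every other candidate.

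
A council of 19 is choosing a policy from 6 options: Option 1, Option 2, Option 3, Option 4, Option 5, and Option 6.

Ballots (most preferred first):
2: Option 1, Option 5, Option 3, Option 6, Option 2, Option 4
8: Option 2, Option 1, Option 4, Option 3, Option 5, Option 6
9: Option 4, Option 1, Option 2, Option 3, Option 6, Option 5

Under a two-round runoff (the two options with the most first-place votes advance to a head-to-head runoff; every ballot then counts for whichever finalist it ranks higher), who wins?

Round 1 first-place votes: Option 1 2, Option 2 8, Option 3 0, Option 4 9, Option 5 0, Option 6 0. Option 4 and Option 2 advance.
Runoff: Option 4 is ranked above Option 2 on 9 ballots, Option 2 above Option 4 on 10.

Option 2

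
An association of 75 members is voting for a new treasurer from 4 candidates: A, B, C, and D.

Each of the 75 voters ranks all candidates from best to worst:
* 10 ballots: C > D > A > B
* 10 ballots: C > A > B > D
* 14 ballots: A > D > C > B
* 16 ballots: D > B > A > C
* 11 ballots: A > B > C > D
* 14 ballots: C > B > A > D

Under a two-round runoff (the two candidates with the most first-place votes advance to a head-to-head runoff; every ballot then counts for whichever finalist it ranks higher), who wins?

Round 1 first-place votes: A 25, B 0, C 34, D 16. C and A advance.
Runoff: C is ranked above A on 34 ballots, A above C on 41.

A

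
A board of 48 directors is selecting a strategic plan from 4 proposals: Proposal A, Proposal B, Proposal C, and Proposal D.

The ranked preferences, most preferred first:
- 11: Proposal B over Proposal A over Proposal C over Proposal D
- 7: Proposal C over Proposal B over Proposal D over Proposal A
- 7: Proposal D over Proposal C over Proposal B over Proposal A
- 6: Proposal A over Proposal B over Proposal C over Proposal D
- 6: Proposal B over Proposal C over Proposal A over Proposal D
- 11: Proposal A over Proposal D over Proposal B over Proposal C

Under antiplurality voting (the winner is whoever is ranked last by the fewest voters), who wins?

Proposal B

Last-place votes: Proposal A 14, Proposal B 0, Proposal C 11, Proposal D 23.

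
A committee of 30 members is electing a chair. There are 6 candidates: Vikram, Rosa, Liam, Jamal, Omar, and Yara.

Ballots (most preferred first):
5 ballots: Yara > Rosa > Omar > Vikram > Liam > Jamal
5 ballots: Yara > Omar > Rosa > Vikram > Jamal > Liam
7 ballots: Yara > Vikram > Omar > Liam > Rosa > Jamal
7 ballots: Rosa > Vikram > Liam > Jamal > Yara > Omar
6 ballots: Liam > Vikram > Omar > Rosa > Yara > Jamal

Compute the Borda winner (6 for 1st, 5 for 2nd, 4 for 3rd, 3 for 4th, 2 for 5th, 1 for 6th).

Vikram

Vikram: 5×3 + 5×3 + 7×5 + 7×5 + 6×5 = 130
Rosa: 5×5 + 5×4 + 7×2 + 7×6 + 6×3 = 119
Liam: 5×2 + 5×1 + 7×3 + 7×4 + 6×6 = 100
Jamal: 5×1 + 5×2 + 7×1 + 7×3 + 6×1 = 49
Omar: 5×4 + 5×5 + 7×4 + 7×1 + 6×4 = 104
Yara: 5×6 + 5×6 + 7×6 + 7×2 + 6×2 = 128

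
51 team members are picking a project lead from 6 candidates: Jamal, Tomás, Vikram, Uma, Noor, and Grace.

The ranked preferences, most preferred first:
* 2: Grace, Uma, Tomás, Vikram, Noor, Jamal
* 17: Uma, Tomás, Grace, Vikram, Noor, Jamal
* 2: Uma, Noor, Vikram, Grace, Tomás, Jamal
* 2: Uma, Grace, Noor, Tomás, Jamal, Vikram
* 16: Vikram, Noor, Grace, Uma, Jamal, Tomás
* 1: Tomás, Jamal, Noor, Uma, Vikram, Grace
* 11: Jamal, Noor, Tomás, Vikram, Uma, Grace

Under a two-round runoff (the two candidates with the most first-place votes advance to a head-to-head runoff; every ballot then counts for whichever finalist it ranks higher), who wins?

Vikram

Round 1 first-place votes: Jamal 11, Tomás 1, Vikram 16, Uma 21, Noor 0, Grace 2. Uma and Vikram advance.
Runoff: Uma is ranked above Vikram on 24 ballots, Vikram above Uma on 27.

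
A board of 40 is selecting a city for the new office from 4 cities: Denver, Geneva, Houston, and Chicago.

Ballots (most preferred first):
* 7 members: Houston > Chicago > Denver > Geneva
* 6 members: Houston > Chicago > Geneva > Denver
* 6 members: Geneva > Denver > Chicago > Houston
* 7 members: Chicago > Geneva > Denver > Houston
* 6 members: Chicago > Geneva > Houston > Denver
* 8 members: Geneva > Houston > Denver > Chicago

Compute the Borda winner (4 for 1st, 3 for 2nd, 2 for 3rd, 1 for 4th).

Denver: 7×2 + 6×1 + 6×3 + 7×2 + 6×1 + 8×2 = 74
Geneva: 7×1 + 6×2 + 6×4 + 7×3 + 6×3 + 8×4 = 114
Houston: 7×4 + 6×4 + 6×1 + 7×1 + 6×2 + 8×3 = 101
Chicago: 7×3 + 6×3 + 6×2 + 7×4 + 6×4 + 8×1 = 111

Geneva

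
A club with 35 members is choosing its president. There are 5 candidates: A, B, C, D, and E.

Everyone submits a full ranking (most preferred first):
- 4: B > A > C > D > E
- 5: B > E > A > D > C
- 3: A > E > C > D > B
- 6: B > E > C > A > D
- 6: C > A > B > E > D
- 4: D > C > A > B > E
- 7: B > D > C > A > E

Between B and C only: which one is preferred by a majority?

B

B is ranked above C on 22 ballots; C above B on 13.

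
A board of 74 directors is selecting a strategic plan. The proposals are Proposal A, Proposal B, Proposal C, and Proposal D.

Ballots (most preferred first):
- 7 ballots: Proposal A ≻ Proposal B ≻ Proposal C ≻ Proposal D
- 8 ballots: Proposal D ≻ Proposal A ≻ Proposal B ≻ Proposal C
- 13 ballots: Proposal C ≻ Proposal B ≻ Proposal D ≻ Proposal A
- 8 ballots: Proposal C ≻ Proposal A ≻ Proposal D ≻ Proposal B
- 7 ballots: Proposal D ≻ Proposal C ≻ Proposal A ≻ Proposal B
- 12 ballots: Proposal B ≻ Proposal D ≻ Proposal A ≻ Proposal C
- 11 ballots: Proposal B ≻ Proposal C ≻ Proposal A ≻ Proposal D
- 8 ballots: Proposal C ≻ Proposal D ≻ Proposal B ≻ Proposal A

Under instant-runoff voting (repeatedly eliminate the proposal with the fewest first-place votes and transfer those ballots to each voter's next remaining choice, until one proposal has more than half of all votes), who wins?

Round 1: Proposal A 7, Proposal B 23, Proposal C 29, Proposal D 15. Proposal A eliminated.
Round 2: Proposal B 30, Proposal C 29, Proposal D 15. Proposal D eliminated.
Round 3: Proposal B 38, Proposal C 36. Proposal B has a majority (≥38).

Proposal B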